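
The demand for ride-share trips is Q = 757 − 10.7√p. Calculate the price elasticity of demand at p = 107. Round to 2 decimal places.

-0.09

At p = 107, Q = 646.3183.
dQ/dp = −10.7/(2√p) = −10.7/(2·10.3441).
Point elasticity E = (dQ/dp)·(p/Q) = -0.5172 × 107/646.3183 ≈ -0.09.
|E| < 1, so demand is inelastic at this price.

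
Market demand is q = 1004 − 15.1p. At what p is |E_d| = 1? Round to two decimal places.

For linear demand q = a − bp, E = −bp/(a − bp). |E| = 1 ⇒ bp = a − bp ⇒ p = a/(2b).
p = 1004/(2·15.1) ≈ 33.25.

33.25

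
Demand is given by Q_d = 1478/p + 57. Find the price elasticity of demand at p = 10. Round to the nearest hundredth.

At p = 10, Q_d = 204.8.
dQ_d/dp = −1478/p² = −14.78.
Point elasticity E = (dQ_d/dp)·(p/Q_d) = -14.78 × 10/204.8 ≈ -0.72.
|E| < 1, so demand is inelastic at this price.

-0.72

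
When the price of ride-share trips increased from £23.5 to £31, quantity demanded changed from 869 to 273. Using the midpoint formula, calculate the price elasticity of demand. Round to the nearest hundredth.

%Δq = (273 − 869)/[(869 + 273)/2] = -596/571 ≈ -1.0438.
%ΔP = (31 − 23.5)/[(23.5 + 31)/2] = 7.5/27.25 ≈ 0.2752.
Arc elasticity E = %Δq/%ΔP ≈ -1.0438/0.2752 ≈ -3.79.
|E| > 1: demand is elastic over this range.

-3.79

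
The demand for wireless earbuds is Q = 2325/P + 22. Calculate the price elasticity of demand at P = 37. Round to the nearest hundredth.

At P = 37, Q = 84.8378.
dQ/dP = −2325/P² = −1.6983.
Point elasticity E = (dQ/dP)·(P/Q) = -1.6983 × 37/84.8378 ≈ -0.74.
|E| < 1, so demand is inelastic at this price.

-0.74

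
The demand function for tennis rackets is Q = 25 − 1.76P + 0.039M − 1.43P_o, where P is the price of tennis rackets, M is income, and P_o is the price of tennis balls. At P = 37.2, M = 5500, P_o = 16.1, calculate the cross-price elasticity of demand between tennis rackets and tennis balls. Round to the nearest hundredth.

Q = 25 − 1.76(37.2) + 0.039(5500) − 1.43(16.1) = 25 − 65.472 + 214.5 − 23.023 = 151.005.
∂Q/∂P_o = −1.43, so E_xy = -1.43·(16.1/151.005) ≈ -0.15.
E_xy < 0: the goods are complements.

-0.15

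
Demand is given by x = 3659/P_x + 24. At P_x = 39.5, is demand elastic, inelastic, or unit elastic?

inelastic

At P_x = 39.5, x = 116.6329.
dx/dP_x = −3659/P_x² = −2.3451.
Point elasticity E = (dx/dP_x)·(P_x/x) = -2.3451 × 39.5/116.6329 ≈ -0.794.
|E| ≈ 0.794 < 1, so demand is inelastic.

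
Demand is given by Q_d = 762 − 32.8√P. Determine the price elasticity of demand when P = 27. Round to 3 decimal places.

-0.144

At P = 27, Q_d = 591.5662.
dQ_d/dP = −32.8/(2√P) = −32.8/(2·5.1962).
Point elasticity E = (dQ_d/dP)·(P/Q_d) = -3.1562 × 27/591.5662 ≈ -0.144.
|E| < 1, so demand is inelastic at this price.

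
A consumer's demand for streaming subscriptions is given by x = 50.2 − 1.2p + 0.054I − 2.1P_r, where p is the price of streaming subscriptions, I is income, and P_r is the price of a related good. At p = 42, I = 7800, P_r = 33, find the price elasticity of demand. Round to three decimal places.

First evaluate x: 50.2 − 1.2(42) + 0.054(7800) − 2.1(33) = 50.2 − 50.4 + 421.2 − 69.3 = 351.7.
∂x/∂p = −1.2, so E_p = (−1.2)·(42/351.7) ≈ -0.143.
|E_p| < 1: demand is inelastic.

-0.143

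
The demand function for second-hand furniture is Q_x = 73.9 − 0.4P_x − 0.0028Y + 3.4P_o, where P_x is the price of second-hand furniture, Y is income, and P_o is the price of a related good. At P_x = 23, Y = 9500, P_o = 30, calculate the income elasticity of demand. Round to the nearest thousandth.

Substituting, Q_x = 73.9 − 0.4(23) − 0.0028(9500) + 3.4(30) = 73.9 − 9.2 − 26.6 + 102 = 140.1.
∂Q_x/∂Y = −0.0028, so E_I = -0.0028·(9500/140.1) ≈ -0.190.
E_I < 0: inferior good.

-0.190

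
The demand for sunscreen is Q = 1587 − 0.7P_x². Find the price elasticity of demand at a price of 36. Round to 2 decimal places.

At P_x = 36, Q = 679.8.
dQ/dP_x = −2·0.7·P_x = −50.4.
Point elasticity E = (dQ/dP_x)·(P_x/Q) = -50.4 × 36/679.8 ≈ -2.67.
|E| > 1, so demand is elastic at this price.

-2.67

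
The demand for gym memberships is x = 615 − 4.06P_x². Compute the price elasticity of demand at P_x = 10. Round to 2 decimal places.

-3.89

At P_x = 10, x = 209.
dx/dP_x = −2·4.06·P_x = −81.2.
Point elasticity E = (dx/dP_x)·(P_x/x) = -81.2 × 10/209 ≈ -3.89.
|E| > 1, so demand is elastic at this price.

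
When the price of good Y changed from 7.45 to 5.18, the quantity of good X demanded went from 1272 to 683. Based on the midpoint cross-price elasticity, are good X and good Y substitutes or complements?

substitutes

%ΔQ_x = (683 − 1272)/[(1272+683)/2] = -589/977.5 ≈ -0.6026.
%ΔP_y = (5.18 − 7.45)/[(7.45+5.18)/2] ≈ -0.3595.
E_xy = -0.6026/-0.3595 ≈ 1.676.
E_xy > 0, so the goods are substitutes.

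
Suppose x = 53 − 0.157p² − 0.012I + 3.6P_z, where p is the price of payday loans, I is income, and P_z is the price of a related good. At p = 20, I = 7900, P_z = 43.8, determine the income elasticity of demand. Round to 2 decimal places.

At the given point, x = 53 − 0.157(20)² − 0.012(7900) + 3.6(43.8) = 53 − 62.8 − 94.8 + 157.68 = 53.08.
∂x/∂I = −0.012, so E_I = -0.012·(7900/53.08) ≈ -1.79.
E_I < 0: inferior good.

-1.79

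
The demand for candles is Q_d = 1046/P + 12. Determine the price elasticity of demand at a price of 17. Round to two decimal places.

-0.84

At P = 17, Q_d = 73.5294.
dQ_d/dP = −1046/P² = −3.6194.
Point elasticity E = (dQ_d/dP)·(P/Q_d) = -3.6194 × 17/73.5294 ≈ -0.84.
|E| < 1, so demand is inelastic at this price.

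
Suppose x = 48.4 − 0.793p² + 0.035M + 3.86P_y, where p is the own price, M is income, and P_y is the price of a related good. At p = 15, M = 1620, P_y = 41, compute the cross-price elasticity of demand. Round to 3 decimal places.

Substituting, x = 48.4 − 0.793(15)² + 0.035(1620) + 3.86(41) = 48.4 − 178.425 + 56.7 + 158.26 = 84.935.
∂x/∂P_y = +3.86, so E_xy = 3.86·(41/84.935) ≈ 1.863.
E_xy > 0: the goods are substitutes.

1.863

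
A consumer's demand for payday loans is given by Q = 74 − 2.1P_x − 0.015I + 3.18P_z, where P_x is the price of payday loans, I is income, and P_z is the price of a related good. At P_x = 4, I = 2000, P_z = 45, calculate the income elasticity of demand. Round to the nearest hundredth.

Evaluating quantity at (P_x, I, P_z) gives Q = 74 − 2.1(4) − 0.015(2000) + 3.18(45) = 74 − 8.4 − 30 + 143.1 = 178.7.
∂Q/∂I = −0.015, so E_I = -0.015·(2000/178.7) ≈ -0.17.
E_I < 0: inferior good.

-0.17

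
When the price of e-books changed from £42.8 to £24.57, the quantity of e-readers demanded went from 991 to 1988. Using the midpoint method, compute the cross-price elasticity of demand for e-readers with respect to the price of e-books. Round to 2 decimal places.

-1.24

%ΔQ_x = (1988 − 991)/[(991+1988)/2] = 997/1489.5 ≈ 0.6694.
%ΔP_y = (24.57 − 42.8)/[(42.8+24.57)/2] ≈ -0.5412.
E_xy = 0.6694/-0.5412 ≈ -1.24.
E_xy < 0, so e-readers and e-books are complements.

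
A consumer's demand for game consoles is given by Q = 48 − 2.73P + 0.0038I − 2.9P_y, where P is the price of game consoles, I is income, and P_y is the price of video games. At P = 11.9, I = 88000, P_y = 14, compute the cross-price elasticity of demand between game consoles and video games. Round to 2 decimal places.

Evaluating quantity at (P, I, P_y) gives Q = 48 − 2.73(11.9) + 0.0038(88000) − 2.9(14) = 48 − 32.487 + 334.4 − 40.6 = 309.313.
∂Q/∂P_y = −2.9, so E_xy = -2.9·(14/309.313) ≈ -0.13.
E_xy < 0: the goods are complements.

-0.13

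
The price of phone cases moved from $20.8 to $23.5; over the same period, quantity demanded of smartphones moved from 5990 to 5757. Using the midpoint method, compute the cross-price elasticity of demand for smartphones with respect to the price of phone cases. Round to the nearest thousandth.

-0.325

%ΔQ_x = (5757 − 5990)/[(5990+5757)/2] = -233/5873.5 ≈ -0.0397.
%ΔP_y = (23.5 − 20.8)/[(20.8+23.5)/2] ≈ 0.1219.
E_xy = -0.0397/0.1219 ≈ -0.325.
E_xy < 0, so smartphones and phone cases are complements.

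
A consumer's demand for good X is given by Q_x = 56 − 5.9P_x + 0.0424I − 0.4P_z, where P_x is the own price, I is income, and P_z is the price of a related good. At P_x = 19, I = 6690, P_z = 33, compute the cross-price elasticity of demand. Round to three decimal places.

First evaluate Q_x: 56 − 5.9(19) + 0.0424(6690) − 0.4(33) = 56 − 112.1 + 283.656 − 13.2 = 214.356.
∂Q_x/∂P_z = −0.4, so E_xy = -0.4·(33/214.356) ≈ -0.062.
E_xy < 0: the goods are complements.

-0.062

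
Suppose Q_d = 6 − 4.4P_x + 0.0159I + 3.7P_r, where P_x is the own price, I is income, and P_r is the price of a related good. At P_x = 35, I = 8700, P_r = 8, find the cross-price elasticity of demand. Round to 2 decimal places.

Q_d = 6 − 4.4(35) + 0.0159(8700) + 3.7(8) = 6 − 154 + 138.33 + 29.6 = 19.93.
∂Q_d/∂P_r = +3.7, so E_xy = 3.7·(8/19.93) ≈ 1.49.
E_xy > 0: the goods are substitutes.

1.49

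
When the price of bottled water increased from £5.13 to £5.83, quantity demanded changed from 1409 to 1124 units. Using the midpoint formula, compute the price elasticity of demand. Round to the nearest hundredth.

%Δq = (1124 − 1409)/[(1409 + 1124)/2] = -285/1266.5 ≈ -0.2250.
%ΔP = (5.83 − 5.13)/[(5.13 + 5.83)/2] = 0.7/5.48 ≈ 0.1277.
Arc elasticity E = %Δq/%ΔP ≈ -0.2250/0.1277 ≈ -1.76.
|E| > 1: demand is elastic over this range.

-1.76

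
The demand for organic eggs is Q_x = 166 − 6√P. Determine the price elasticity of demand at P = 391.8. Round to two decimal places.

At P = 391.8, Q_x = 47.2364.
dQ_x/dP = −6/(2√P) = −6/(2·19.7939).
Point elasticity E = (dQ_x/dP)·(P/Q_x) = -0.1516 × 391.8/47.2364 ≈ -1.26.
|E| > 1, so demand is elastic at this price.

-1.26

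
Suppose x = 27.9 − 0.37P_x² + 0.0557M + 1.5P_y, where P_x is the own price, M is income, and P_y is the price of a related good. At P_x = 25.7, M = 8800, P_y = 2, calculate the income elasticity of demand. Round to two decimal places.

At the given point, x = 27.9 − 0.37(25.7)² + 0.0557(8800) + 1.5(2) = 27.9 − 244.3813 + 490.16 + 3 = 276.6787.
∂x/∂M = +0.0557, so E_I = 0.0557·(8800/276.6787) ≈ 1.77.
E_I > 1: normal good (luxury).

1.77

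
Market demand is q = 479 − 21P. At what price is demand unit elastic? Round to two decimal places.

11.40

For linear demand q = a − bP, E = −bP/(a − bP). |E| = 1 ⇒ bP = a − bP ⇒ P = a/(2b).
P = 479/(2·21) ≈ 11.40.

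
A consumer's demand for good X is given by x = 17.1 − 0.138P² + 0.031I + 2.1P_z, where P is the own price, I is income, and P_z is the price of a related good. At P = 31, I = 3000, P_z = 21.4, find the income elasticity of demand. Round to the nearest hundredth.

4.15

At the given point, x = 17.1 − 0.138(31)² + 0.031(3000) + 2.1(21.4) = 17.1 − 132.618 + 93 + 44.94 = 22.422.
∂x/∂I = +0.031, so E_I = 0.031·(3000/22.422) ≈ 4.15.
E_I > 1: normal good (luxury).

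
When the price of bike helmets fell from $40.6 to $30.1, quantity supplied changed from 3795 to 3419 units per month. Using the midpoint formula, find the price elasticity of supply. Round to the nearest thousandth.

0.351

%Δq = (3419 − 3795)/[(3795 + 3419)/2] = -376/3607 ≈ -0.1042.
%ΔP = (30.1 − 40.6)/[(40.6 + 30.1)/2] = -10.5/35.35 ≈ -0.2970.
Arc elasticity E = %Δq/%ΔP ≈ -0.1042/-0.2970 ≈ 0.351.
|E| < 1: supply is inelastic over this range.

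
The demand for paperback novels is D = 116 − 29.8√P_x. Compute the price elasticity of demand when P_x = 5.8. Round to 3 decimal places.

-0.811

At P_x = 5.8, D = 44.2321.
dD/dP_x = −29.8/(2√P_x) = −29.8/(2·2.4083).
Point elasticity E = (dD/dP_x)·(P_x/D) = -6.1869 × 5.8/44.2321 ≈ -0.811.
|E| < 1, so demand is inelastic at this price.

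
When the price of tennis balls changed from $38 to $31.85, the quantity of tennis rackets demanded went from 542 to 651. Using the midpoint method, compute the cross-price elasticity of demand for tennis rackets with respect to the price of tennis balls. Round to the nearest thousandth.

%ΔQ_x = (651 − 542)/[(542+651)/2] = 109/596.5 ≈ 0.1827.
%ΔP_y = (31.85 − 38)/[(38+31.85)/2] ≈ -0.1761.
E_xy = 0.1827/-0.1761 ≈ -1.038.
E_xy < 0, so tennis rackets and tennis balls are complements.

-1.038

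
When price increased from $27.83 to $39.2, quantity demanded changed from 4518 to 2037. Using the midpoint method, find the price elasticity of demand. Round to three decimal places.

%Δq = (2037 − 4518)/[(4518 + 2037)/2] = -2481/3277.5 ≈ -0.7570.
%Δp = (39.2 − 27.83)/[(27.83 + 39.2)/2] = 11.37/33.515 ≈ 0.3393.
Arc elasticity E = %Δq/%Δp ≈ -0.7570/0.3393 ≈ -2.231.
|E| > 1: demand is elastic over this range.

-2.231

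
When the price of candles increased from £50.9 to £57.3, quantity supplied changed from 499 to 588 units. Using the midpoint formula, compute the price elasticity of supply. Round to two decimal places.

1.38

%ΔQ = (588 − 499)/[(499 + 588)/2] = 89/543.5 ≈ 0.1638.
%Δp = (57.3 − 50.9)/[(50.9 + 57.3)/2] = 6.4/54.1 ≈ 0.1183.
Arc elasticity E = %ΔQ/%Δp ≈ 0.1638/0.1183 ≈ 1.38.
|E| > 1: supply is elastic over this range.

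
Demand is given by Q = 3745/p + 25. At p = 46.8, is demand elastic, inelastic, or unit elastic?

At p = 46.8, Q = 105.0214.
dQ/dp = −3745/p² = −1.7099.
Point elasticity E = (dQ/dp)·(p/Q) = -1.7099 × 46.8/105.0214 ≈ -0.762.
|E| ≈ 0.762 < 1, so demand is inelastic.

inelastic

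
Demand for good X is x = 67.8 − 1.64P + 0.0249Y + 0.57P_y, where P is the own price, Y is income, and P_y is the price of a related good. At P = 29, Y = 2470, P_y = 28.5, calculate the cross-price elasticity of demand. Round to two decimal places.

Evaluating quantity at (P, Y, P_y) gives x = 67.8 − 1.64(29) + 0.0249(2470) + 0.57(28.5) = 67.8 − 47.56 + 61.503 + 16.245 = 97.988.
∂x/∂P_y = +0.57, so E_xy = 0.57·(28.5/97.988) ≈ 0.17.
E_xy > 0: the goods are substitutes.

0.17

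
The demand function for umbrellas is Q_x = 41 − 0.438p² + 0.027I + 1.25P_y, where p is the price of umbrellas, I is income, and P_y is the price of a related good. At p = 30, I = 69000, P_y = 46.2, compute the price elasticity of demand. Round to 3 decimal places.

-0.503

First evaluate Q_x: 41 − 0.438(30)² + 0.027(69000) + 1.25(46.2) = 41 − 394.2 + 1863 + 57.75 = 1567.55.
∂Q_x/∂p = −2·0.438·p = -26.28, so E_p = -26.28·(30/1567.55) ≈ -0.503.
|E_p| < 1: demand is inelastic.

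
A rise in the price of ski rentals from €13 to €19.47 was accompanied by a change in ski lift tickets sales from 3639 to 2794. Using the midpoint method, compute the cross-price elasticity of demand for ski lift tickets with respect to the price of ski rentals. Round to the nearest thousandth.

-0.659

%ΔQ_x = (2794 − 3639)/[(3639+2794)/2] = -845/3216.5 ≈ -0.2627.
%ΔP_y = (19.47 − 13)/[(13+19.47)/2] ≈ 0.3985.
E_xy = -0.2627/0.3985 ≈ -0.659.
E_xy < 0, so ski lift tickets and ski rentals are complements.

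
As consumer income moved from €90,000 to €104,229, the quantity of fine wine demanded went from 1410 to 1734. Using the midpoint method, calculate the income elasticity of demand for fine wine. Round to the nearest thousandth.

%ΔQ = (1734 − 1410)/[(1410+1734)/2] = 324/1572 ≈ 0.2061.
%ΔI = (104,229 − 90,000)/[(90,000+104,229)/2] = 14229/97114.5 ≈ 0.1465.
E_I = %ΔQ/%ΔI ≈ 1.407.
E_I > 1: normal good (luxury).

1.407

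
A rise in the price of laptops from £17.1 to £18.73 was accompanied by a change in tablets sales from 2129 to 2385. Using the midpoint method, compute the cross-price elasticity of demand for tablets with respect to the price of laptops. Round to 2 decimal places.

1.25

%ΔQ_x = (2385 − 2129)/[(2129+2385)/2] = 256/2257 ≈ 0.1134.
%ΔP_y = (18.73 − 17.1)/[(17.1+18.73)/2] ≈ 0.0910.
E_xy = 0.1134/0.0910 ≈ 1.25.
E_xy > 0, so tablets and laptops are substitutes.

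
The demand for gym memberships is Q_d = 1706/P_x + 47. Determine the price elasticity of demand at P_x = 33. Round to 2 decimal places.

At P_x = 33, Q_d = 98.697.
dQ_d/dP_x = −1706/P_x² = −1.5666.
Point elasticity E = (dQ_d/dP_x)·(P_x/Q_d) = -1.5666 × 33/98.697 ≈ -0.52.
|E| < 1, so demand is inelastic at this price.

-0.52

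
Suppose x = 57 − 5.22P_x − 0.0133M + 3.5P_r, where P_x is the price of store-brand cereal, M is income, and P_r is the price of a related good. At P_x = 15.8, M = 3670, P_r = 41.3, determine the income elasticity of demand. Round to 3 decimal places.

Substituting, x = 57 − 5.22(15.8) − 0.0133(3670) + 3.5(41.3) = 57 − 82.476 − 48.811 + 144.55 = 70.263.
∂x/∂M = −0.0133, so E_I = -0.0133·(3670/70.263) ≈ -0.695.
E_I < 0: inferior good.

-0.695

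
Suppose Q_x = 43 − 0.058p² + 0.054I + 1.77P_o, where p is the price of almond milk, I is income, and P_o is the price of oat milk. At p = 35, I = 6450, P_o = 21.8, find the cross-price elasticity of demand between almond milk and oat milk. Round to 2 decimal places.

Substituting, Q_x = 43 − 0.058(35)² + 0.054(6450) + 1.77(21.8) = 43 − 71.05 + 348.3 + 38.586 = 358.836.
∂Q_x/∂P_o = +1.77, so E_xy = 1.77·(21.8/358.836) ≈ 0.11.
E_xy > 0: the goods are substitutes.

0.11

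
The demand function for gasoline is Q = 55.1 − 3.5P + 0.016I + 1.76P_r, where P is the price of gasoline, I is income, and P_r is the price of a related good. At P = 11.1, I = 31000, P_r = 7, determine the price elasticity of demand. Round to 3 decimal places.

-0.074

First evaluate Q: 55.1 − 3.5(11.1) + 0.016(31000) + 1.76(7) = 55.1 − 38.85 + 496 + 12.32 = 524.57.
∂Q/∂P = −3.5, so E_p = (−3.5)·(11.1/524.57) ≈ -0.074.
|E_p| < 1: demand is inelastic.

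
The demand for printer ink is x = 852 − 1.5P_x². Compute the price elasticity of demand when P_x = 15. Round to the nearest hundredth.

At P_x = 15, x = 514.5.
dx/dP_x = −2·1.5·P_x = −45.
Point elasticity E = (dx/dP_x)·(P_x/x) = -45 × 15/514.5 ≈ -1.31.
|E| > 1, so demand is elastic at this price.

-1.31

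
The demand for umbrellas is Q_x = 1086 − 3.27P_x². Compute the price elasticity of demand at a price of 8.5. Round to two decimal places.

-0.56

At P_x = 8.5, Q_x = 849.7425.
dQ_x/dP_x = −2·3.27·P_x = −55.59.
Point elasticity E = (dQ_x/dP_x)·(P_x/Q_x) = -55.59 × 8.5/849.7425 ≈ -0.56.
|E| < 1, so demand is inelastic at this price.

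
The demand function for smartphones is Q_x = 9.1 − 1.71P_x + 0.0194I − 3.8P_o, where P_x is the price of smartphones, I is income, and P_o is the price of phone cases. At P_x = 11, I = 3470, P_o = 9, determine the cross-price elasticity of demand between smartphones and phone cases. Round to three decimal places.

-1.461

Q_x = 9.1 − 1.71(11) + 0.0194(3470) − 3.8(9) = 9.1 − 18.81 + 67.318 − 34.2 = 23.408.
∂Q_x/∂P_o = −3.8, so E_xy = -3.8·(9/23.408) ≈ -1.461.
E_xy < 0: the goods are complements.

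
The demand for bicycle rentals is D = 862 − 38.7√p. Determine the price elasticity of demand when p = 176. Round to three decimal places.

At p = 176, D = 348.5865.
dD/dp = −38.7/(2√p) = −38.7/(2·13.2665).
Point elasticity E = (dD/dp)·(p/D) = -1.4586 × 176/348.5865 ≈ -0.736.
|E| < 1, so demand is inelastic at this price.

-0.736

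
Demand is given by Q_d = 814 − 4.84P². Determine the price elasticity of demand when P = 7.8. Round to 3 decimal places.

At P = 7.8, Q_d = 519.5344.
dQ_d/dP = −2·4.84·P = −75.504.
Point elasticity E = (dQ_d/dP)·(P/Q_d) = -75.504 × 7.8/519.5344 ≈ -1.134.
|E| > 1, so demand is elastic at this price.

-1.134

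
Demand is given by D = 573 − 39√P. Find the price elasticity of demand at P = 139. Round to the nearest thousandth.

-2.031

At P = 139, D = 113.1968.
dD/dP = −39/(2√P) = −39/(2·11.7898).
Point elasticity E = (dD/dP)·(P/D) = -1.654 × 139/113.1968 ≈ -2.031.
|E| > 1, so demand is elastic at this price.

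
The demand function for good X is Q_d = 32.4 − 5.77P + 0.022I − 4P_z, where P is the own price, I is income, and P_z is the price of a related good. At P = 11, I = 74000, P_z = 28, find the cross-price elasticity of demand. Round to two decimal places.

-0.08

At the given point, Q_d = 32.4 − 5.77(11) + 0.022(74000) − 4(28) = 32.4 − 63.47 + 1628 − 112 = 1484.93.
∂Q_d/∂P_z = −4, so E_xy = -4·(28/1484.93) ≈ -0.08.
E_xy < 0: the goods are complements.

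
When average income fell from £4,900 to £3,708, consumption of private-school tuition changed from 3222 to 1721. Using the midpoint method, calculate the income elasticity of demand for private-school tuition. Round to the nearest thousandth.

2.193

%ΔQ = (1721 − 3222)/[(3222+1721)/2] = -1501/2471.5 ≈ -0.6073.
%ΔY = (3,708 − 4,900)/[(4,900+3,708)/2] = -1192/4304 ≈ -0.2770.
E_I = %ΔQ/%ΔY ≈ 2.193.
E_I > 1: normal good (luxury).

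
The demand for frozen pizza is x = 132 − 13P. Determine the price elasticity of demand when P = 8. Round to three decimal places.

At P = 8, x = 28.
dx/dP = −13.
Point elasticity E = (dx/dP)·(P/x) = -13 × 8/28 ≈ -3.714.
|E| > 1, so demand is elastic at this price.

-3.714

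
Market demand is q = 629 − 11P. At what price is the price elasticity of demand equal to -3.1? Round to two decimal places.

43.24

Set −bP/(a − bP) = −3.1 ⇒ bP = 3.1(a − bP) ⇒ bP(1+3.1) = 3.1·a.
P = 3.1·629/(11·4.1) ≈ 43.24.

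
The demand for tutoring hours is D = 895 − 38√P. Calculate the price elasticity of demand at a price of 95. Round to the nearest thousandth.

At P = 95, D = 524.6218.
dD/dP = −38/(2√P) = −38/(2·9.7468).
Point elasticity E = (dD/dP)·(P/D) = -1.9494 × 95/524.6218 ≈ -0.353.
|E| < 1, so demand is inelastic at this price.

-0.353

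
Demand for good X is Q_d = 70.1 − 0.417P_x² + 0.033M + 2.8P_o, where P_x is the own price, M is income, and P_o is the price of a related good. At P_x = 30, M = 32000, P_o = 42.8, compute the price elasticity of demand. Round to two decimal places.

-0.86

First evaluate Q_d: 70.1 − 0.417(30)² + 0.033(32000) + 2.8(42.8) = 70.1 − 375.3 + 1056 + 119.84 = 870.64.
∂Q_d/∂P_x = −2·0.417·P_x = -25.02, so E_p = -25.02·(30/870.64) ≈ -0.86.
|E_p| < 1: demand is inelastic.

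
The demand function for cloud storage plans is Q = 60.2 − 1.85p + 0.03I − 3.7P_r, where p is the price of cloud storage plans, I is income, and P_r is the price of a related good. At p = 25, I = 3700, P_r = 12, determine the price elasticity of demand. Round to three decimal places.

At the given point, Q = 60.2 − 1.85(25) + 0.03(3700) − 3.7(12) = 60.2 − 46.25 + 111 − 44.4 = 80.55.
∂Q/∂p = −1.85, so E_p = (−1.85)·(25/80.55) ≈ -0.574.
|E_p| < 1: demand is inelastic.

-0.574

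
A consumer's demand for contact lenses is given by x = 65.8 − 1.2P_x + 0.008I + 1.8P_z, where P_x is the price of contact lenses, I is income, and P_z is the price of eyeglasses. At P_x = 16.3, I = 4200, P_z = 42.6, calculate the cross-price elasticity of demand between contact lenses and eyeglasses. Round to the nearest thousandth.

0.490

Substituting, x = 65.8 − 1.2(16.3) + 0.008(4200) + 1.8(42.6) = 65.8 − 19.56 + 33.6 + 76.68 = 156.52.
∂x/∂P_z = +1.8, so E_xy = 1.8·(42.6/156.52) ≈ 0.490.
E_xy > 0: the goods are substitutes.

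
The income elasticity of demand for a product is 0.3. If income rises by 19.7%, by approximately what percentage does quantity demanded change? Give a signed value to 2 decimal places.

%ΔQ ≈ E × %ΔI = (0.3) × (19.7%) = 5.91%.

5.91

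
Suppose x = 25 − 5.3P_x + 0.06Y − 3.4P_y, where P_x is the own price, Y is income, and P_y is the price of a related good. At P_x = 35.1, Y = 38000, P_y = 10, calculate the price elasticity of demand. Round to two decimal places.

-0.09

x = 25 − 5.3(35.1) + 0.06(38000) − 3.4(10) = 25 − 186.03 + 2280 − 34 = 2084.97.
∂x/∂P_x = −5.3, so E_p = (−5.3)·(35.1/2084.97) ≈ -0.09.
|E_p| < 1: demand is inelastic.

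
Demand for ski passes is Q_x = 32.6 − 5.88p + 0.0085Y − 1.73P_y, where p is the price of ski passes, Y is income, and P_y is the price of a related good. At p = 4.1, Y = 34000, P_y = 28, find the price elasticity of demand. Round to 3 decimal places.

Evaluating quantity at (p, Y, P_y) gives Q_x = 32.6 − 5.88(4.1) + 0.0085(34000) − 1.73(28) = 32.6 − 24.108 + 289 − 48.44 = 249.052.
∂Q_x/∂p = −5.88, so E_p = (−5.88)·(4.1/249.052) ≈ -0.097.
|E_p| < 1: demand is inelastic.

-0.097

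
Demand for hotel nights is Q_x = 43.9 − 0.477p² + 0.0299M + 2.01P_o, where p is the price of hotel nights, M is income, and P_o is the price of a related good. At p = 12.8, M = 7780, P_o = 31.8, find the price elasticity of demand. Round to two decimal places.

-0.60

Substituting, Q_x = 43.9 − 0.477(12.8)² + 0.0299(7780) + 2.01(31.8) = 43.9 − 78.1517 + 232.622 + 63.918 = 262.2883.
∂Q_x/∂p = −2·0.477·p = -12.2112, so E_p = -12.2112·(12.8/262.2883) ≈ -0.60.
|E_p| < 1: demand is inelastic.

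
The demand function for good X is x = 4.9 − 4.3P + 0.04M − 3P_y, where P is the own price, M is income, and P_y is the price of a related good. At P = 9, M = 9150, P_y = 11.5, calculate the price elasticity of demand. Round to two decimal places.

First evaluate x: 4.9 − 4.3(9) + 0.04(9150) − 3(11.5) = 4.9 − 38.7 + 366 − 34.5 = 297.7.
∂x/∂P = −4.3, so E_p = (−4.3)·(9/297.7) ≈ -0.13.
|E_p| < 1: demand is inelastic.

-0.13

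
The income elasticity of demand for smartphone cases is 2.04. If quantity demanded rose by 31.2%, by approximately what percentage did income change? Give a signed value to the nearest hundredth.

15.29

%ΔQ ≈ E × %ΔI ⇒ %ΔI = %ΔQ / E = (31.2%)/(2.04) ≈ 15.29%.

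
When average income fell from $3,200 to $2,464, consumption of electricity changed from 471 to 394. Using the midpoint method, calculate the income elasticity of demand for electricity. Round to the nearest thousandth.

%ΔQ = (394 − 471)/[(471+394)/2] = -77/432.5 ≈ -0.1780.
%ΔY = (2,464 − 3,200)/[(3,200+2,464)/2] = -736/2832 ≈ -0.2599.
E_I = %ΔQ/%ΔY ≈ 0.685.
E_I ∈ (0,1): normal good (necessity).

0.685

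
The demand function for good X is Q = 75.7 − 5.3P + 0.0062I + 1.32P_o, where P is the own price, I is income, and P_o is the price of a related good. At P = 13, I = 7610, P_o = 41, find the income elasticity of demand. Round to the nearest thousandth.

0.436

At the given point, Q = 75.7 − 5.3(13) + 0.0062(7610) + 1.32(41) = 75.7 − 68.9 + 47.182 + 54.12 = 108.102.
∂Q/∂I = +0.0062, so E_I = 0.0062·(7610/108.102) ≈ 0.436.
E_I ∈ (0,1): normal good (necessity).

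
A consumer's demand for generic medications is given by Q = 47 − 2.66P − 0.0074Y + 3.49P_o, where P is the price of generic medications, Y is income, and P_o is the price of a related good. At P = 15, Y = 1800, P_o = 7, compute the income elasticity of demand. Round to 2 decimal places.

Q = 47 − 2.66(15) − 0.0074(1800) + 3.49(7) = 47 − 39.9 − 13.32 + 24.43 = 18.21.
∂Q/∂Y = −0.0074, so E_I = -0.0074·(1800/18.21) ≈ -0.73.
E_I < 0: inferior good.

-0.73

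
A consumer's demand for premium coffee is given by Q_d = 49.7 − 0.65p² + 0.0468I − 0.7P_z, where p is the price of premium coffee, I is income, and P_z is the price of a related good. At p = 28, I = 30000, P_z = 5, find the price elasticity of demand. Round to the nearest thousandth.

-1.084

Q_d = 49.7 − 0.65(28)² + 0.0468(30000) − 0.7(5) = 49.7 − 509.6 + 1404 − 3.5 = 940.6.
∂Q_d/∂p = −2·0.65·p = -36.4, so E_p = -36.4·(28/940.6) ≈ -1.084.
|E_p| > 1: demand is elastic.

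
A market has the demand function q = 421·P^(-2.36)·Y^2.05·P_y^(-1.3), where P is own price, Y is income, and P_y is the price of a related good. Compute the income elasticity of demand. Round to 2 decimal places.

2.05

For a Cobb–Douglas (constant-elasticity) form q = A·Y^α·…, the elasticity with respect to Y equals the exponent α at every point.
Here the exponent on Y is 2.05, so the income elasticity of demand is 2.05.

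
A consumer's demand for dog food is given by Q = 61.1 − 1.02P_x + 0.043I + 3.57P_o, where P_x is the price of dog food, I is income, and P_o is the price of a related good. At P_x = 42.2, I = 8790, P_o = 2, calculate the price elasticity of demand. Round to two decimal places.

First evaluate Q: 61.1 − 1.02(42.2) + 0.043(8790) + 3.57(2) = 61.1 − 43.044 + 377.97 + 7.14 = 403.166.
∂Q/∂P_x = −1.02, so E_p = (−1.02)·(42.2/403.166) ≈ -0.11.
|E_p| < 1: demand is inelastic.

-0.11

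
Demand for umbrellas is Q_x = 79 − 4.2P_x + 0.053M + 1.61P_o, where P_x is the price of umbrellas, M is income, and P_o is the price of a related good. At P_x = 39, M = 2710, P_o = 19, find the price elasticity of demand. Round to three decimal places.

-1.832

At the given point, Q_x = 79 − 4.2(39) + 0.053(2710) + 1.61(19) = 79 − 163.8 + 143.63 + 30.59 = 89.42.
∂Q_x/∂P_x = −4.2, so E_p = (−4.2)·(39/89.42) ≈ -1.832.
|E_p| > 1: demand is elastic.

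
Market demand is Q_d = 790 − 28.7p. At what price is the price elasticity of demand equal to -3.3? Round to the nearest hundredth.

21.12

Set −bp/(a − bp) = −3.3 ⇒ bp = 3.3(a − bp) ⇒ bp(1+3.3) = 3.3·a.
p = 3.3·790/(28.7·4.3) ≈ 21.12.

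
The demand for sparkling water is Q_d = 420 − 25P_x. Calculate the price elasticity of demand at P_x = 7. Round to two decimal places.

At P_x = 7, Q_d = 245.
dQ_d/dP_x = −25.
Point elasticity E = (dQ_d/dP_x)·(P_x/Q_d) = -25 × 7/245 ≈ -0.71.
|E| < 1, so demand is inelastic at this price.

-0.71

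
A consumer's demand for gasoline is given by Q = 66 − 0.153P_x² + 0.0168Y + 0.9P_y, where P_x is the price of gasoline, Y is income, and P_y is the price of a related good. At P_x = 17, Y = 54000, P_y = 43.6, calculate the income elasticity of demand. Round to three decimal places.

First evaluate Q: 66 − 0.153(17)² + 0.0168(54000) + 0.9(43.6) = 66 − 44.217 + 907.2 + 39.24 = 968.223.
∂Q/∂Y = +0.0168, so E_I = 0.0168·(54000/968.223) ≈ 0.937.
E_I ∈ (0,1): normal good (necessity).

0.937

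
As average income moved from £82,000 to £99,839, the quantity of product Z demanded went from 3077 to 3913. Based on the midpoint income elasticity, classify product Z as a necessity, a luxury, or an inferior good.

%ΔQ = (3913 − 3077)/[(3077+3913)/2] = 836/3495 ≈ 0.2392.
%ΔM = (99,839 − 82,000)/[(82,000+99,839)/2] = 17839/90919.5 ≈ 0.1962.
E_I = %ΔQ/%ΔM ≈ 1.219.
E_I > 1: normal good (luxury).

luxury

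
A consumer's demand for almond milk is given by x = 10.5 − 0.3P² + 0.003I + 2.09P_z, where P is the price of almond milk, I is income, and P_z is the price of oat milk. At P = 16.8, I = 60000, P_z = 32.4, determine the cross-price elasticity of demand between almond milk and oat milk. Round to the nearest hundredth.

0.39

Substituting, x = 10.5 − 0.3(16.8)² + 0.003(60000) + 2.09(32.4) = 10.5 − 84.672 + 180 + 67.716 = 173.544.
∂x/∂P_z = +2.09, so E_xy = 2.09·(32.4/173.544) ≈ 0.39.
E_xy > 0: the goods are substitutes.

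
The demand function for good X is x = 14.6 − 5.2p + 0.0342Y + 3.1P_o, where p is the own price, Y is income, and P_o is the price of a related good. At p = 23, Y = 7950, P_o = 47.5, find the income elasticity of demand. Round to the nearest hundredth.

Substituting, x = 14.6 − 5.2(23) + 0.0342(7950) + 3.1(47.5) = 14.6 − 119.6 + 271.89 + 147.25 = 314.14.
∂x/∂Y = +0.0342, so E_I = 0.0342·(7950/314.14) ≈ 0.87.
E_I ∈ (0,1): normal good (necessity).

0.87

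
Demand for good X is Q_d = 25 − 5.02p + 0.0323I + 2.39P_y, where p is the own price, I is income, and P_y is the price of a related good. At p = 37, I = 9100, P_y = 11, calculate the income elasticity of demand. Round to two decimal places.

1.84

Substituting, Q_d = 25 − 5.02(37) + 0.0323(9100) + 2.39(11) = 25 − 185.74 + 293.93 + 26.29 = 159.48.
∂Q_d/∂I = +0.0323, so E_I = 0.0323·(9100/159.48) ≈ 1.84.
E_I > 1: normal good (luxury).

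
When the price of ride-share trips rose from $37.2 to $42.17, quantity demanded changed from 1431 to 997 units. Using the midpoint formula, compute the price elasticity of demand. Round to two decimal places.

-2.85

%ΔQ = (997 − 1431)/[(1431 + 997)/2] = -434/1214 ≈ -0.3575.
%Δp = (42.17 − 37.2)/[(37.2 + 42.17)/2] = 4.97/39.685 ≈ 0.1252.
Arc elasticity E = %ΔQ/%Δp ≈ -0.3575/0.1252 ≈ -2.85.
|E| > 1: demand is elastic over this range.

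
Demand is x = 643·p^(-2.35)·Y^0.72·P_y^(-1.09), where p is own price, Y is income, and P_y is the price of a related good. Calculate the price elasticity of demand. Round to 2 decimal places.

-2.35

For a Cobb–Douglas (constant-elasticity) form x = A·p^α·…, the elasticity with respect to p equals the exponent α at every point.
Here the exponent on p is -2.35, so the price elasticity of demand is -2.35.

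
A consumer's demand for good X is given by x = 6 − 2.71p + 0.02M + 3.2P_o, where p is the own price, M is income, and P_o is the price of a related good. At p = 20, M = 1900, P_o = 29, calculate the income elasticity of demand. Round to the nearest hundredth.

At the given point, x = 6 − 2.71(20) + 0.02(1900) + 3.2(29) = 6 − 54.2 + 38 + 92.8 = 82.6.
∂x/∂M = +0.02, so E_I = 0.02·(1900/82.6) ≈ 0.46.
E_I ∈ (0,1): normal good (necessity).

0.46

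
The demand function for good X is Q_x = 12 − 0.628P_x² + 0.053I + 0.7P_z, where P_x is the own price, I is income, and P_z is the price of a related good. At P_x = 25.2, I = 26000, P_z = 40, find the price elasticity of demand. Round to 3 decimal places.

-0.783

First evaluate Q_x: 12 − 0.628(25.2)² + 0.053(26000) + 0.7(40) = 12 − 398.8051 + 1378 + 28 = 1019.1949.
∂Q_x/∂P_x = −2·0.628·P_x = -31.6512, so E_p = -31.6512·(25.2/1019.1949) ≈ -0.783.
|E_p| < 1: demand is inelastic.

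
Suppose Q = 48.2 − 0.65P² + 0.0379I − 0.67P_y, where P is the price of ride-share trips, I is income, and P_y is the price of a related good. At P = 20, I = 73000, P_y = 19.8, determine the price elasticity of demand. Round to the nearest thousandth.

At the given point, Q = 48.2 − 0.65(20)² + 0.0379(73000) − 0.67(19.8) = 48.2 − 260 + 2766.7 − 13.266 = 2541.634.
∂Q/∂P = −2·0.65·P = -26, so E_p = -26·(20/2541.634) ≈ -0.205.
|E_p| < 1: demand is inelastic.

-0.205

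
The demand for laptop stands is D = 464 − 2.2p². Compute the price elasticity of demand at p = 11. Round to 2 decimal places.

At p = 11, D = 197.8.
dD/dp = −2·2.2·p = −48.4.
Point elasticity E = (dD/dp)·(p/D) = -48.4 × 11/197.8 ≈ -2.69.
|E| > 1, so demand is elastic at this price.

-2.69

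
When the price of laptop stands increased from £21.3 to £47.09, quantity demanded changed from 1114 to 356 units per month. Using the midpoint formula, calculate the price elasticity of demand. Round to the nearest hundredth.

-1.37

%ΔQ = (356 − 1114)/[(1114 + 356)/2] = -758/735 ≈ -1.0313.
%ΔP = (47.09 − 21.3)/[(21.3 + 47.09)/2] = 25.79/34.195 ≈ 0.7542.
Arc elasticity E = %ΔQ/%ΔP ≈ -1.0313/0.7542 ≈ -1.37.
|E| > 1: demand is elastic over this range.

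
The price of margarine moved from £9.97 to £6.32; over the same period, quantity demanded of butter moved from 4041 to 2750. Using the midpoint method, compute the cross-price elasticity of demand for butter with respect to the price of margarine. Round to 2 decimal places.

%ΔQ_x = (2750 − 4041)/[(4041+2750)/2] = -1291/3395.5 ≈ -0.3802.
%ΔP_y = (6.32 − 9.97)/[(9.97+6.32)/2] ≈ -0.4481.
E_xy = -0.3802/-0.4481 ≈ 0.85.
E_xy > 0, so butter and margarine are substitutes.

0.85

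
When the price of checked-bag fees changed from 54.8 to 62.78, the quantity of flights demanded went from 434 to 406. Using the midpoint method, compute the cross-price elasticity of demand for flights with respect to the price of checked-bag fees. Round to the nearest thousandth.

-0.491

%ΔQ_x = (406 − 434)/[(434+406)/2] = -28/420 ≈ -0.0667.
%ΔP_y = (62.78 − 54.8)/[(54.8+62.78)/2] ≈ 0.1357.
E_xy = -0.0667/0.1357 ≈ -0.491.
E_xy < 0, so flights and checked-bag fees are complements.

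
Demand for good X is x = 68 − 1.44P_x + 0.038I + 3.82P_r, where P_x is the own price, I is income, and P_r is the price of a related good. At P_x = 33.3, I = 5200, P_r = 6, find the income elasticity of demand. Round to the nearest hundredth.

Evaluating quantity at (P_x, I, P_r) gives x = 68 − 1.44(33.3) + 0.038(5200) + 3.82(6) = 68 − 47.952 + 197.6 + 22.92 = 240.568.
∂x/∂I = +0.038, so E_I = 0.038·(5200/240.568) ≈ 0.82.
E_I ∈ (0,1): normal good (necessity).

0.82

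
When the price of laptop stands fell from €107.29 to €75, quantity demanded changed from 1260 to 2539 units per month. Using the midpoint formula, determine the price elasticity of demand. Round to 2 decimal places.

%ΔQ = (2539 − 1260)/[(1260 + 2539)/2] = 1279/1899.5 ≈ 0.6733.
%Δp = (75 − 107.29)/[(107.29 + 75)/2] = -32.29/91.145 ≈ -0.3543.
Arc elasticity E = %ΔQ/%Δp ≈ 0.6733/-0.3543 ≈ -1.90.
|E| > 1: demand is elastic over this range.

-1.90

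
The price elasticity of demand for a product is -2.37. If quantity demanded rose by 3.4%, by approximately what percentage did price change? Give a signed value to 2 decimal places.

-1.43

%ΔQ ≈ E × %ΔP ⇒ %ΔP = %ΔQ / E = (3.4%)/(-2.37) ≈ -1.43%.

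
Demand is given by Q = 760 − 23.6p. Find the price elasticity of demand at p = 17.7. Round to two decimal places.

At p = 17.7, Q = 342.28.
dQ/dp = −23.6.
Point elasticity E = (dQ/dp)·(p/Q) = -23.6 × 17.7/342.28 ≈ -1.22.
|E| > 1, so demand is elastic at this price.

-1.22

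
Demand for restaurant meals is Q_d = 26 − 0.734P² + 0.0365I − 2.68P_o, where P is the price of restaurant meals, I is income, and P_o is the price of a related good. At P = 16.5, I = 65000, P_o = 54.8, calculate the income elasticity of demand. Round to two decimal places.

At the given point, Q_d = 26 − 0.734(16.5)² + 0.0365(65000) − 2.68(54.8) = 26 − 199.8315 + 2372.5 − 146.864 = 2051.8045.
∂Q_d/∂I = +0.0365, so E_I = 0.0365·(65000/2051.8045) ≈ 1.16.
E_I > 1: normal good (luxury).

1.16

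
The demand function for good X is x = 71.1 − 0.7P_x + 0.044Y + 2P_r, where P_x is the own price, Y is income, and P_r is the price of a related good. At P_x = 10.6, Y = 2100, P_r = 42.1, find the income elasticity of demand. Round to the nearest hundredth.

First evaluate x: 71.1 − 0.7(10.6) + 0.044(2100) + 2(42.1) = 71.1 − 7.42 + 92.4 + 84.2 = 240.28.
∂x/∂Y = +0.044, so E_I = 0.044·(2100/240.28) ≈ 0.38.
E_I ∈ (0,1): normal good (necessity).

0.38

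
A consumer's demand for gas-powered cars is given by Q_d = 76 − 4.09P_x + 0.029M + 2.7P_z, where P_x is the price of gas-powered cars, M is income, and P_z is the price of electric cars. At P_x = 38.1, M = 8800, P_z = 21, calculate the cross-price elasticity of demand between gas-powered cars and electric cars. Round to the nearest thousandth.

0.244

At the given point, Q_d = 76 − 4.09(38.1) + 0.029(8800) + 2.7(21) = 76 − 155.829 + 255.2 + 56.7 = 232.071.
∂Q_d/∂P_z = +2.7, so E_xy = 2.7·(21/232.071) ≈ 0.244.
E_xy > 0: the goods are substitutes.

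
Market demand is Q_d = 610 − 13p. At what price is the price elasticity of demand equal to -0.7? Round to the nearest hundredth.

Set −bp/(a − bp) = −0.7 ⇒ bp = 0.7(a − bp) ⇒ bp(1+0.7) = 0.7·a.
p = 0.7·610/(13·1.7) ≈ 19.32.

19.32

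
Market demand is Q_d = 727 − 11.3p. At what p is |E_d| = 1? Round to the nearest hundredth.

For linear demand Q_d = a − bp, E = −bp/(a − bp). |E| = 1 ⇒ bp = a − bp ⇒ p = a/(2b).
p = 727/(2·11.3) ≈ 32.17.

32.17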